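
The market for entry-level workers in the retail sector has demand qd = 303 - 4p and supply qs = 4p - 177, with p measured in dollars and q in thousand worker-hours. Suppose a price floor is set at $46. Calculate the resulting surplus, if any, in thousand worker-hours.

In a free market, 303 - 4p = 4p - 177 gives the equilibrium p* = 60, q* = 63.
The floor of 46 is below the equilibrium price 60, so it is not binding; the market clears at p* = 60, q* = 63.
Since the control does not bind, there is no surplus.

0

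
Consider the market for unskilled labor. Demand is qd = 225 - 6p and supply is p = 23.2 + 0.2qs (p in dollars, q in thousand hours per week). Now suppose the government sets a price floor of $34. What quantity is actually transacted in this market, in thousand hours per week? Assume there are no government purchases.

21

Rearranging supply gives qs = 5p - 116. Without the control the market clears where 225 - 6p = 5p - 116, i.e. p* = 31 and q* = 39.
The floor of 34 is above the equilibrium price 31, so it binds.
At p = 34: qd = 225 - 6·34 = 21 and qs = 5·34 - 116 = 54.
The quantity actually transacted is the short side, demand: 21.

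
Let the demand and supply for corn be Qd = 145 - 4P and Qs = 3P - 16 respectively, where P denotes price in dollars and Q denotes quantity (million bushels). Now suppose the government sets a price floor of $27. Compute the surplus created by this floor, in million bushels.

Equilibrium: 145 - 4P = 3P - 16, so 161 = 7P and P* = 23, Q* = 53.
Because the floor (27) lies above the market-clearing price, it is binding.
At P = 27: Qd = 145 - 4·27 = 37 and Qs = 3·27 - 16 = 65.
Surplus = Qs - Qd = 65 - 37 = 28.

28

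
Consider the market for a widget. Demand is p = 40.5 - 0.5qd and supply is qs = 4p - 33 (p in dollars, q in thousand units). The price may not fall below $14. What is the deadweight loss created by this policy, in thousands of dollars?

Rearranging demand gives qd = 81 - 2p. In a free market, 81 - 2p = 4p - 33 gives the equilibrium p* = 19, q* = 43.
Since 14 is below p* = 19, the floor does not bind and the free-market outcome prevails.
Since the control does not bind, no trades are prevented and deadweight loss is zero.

0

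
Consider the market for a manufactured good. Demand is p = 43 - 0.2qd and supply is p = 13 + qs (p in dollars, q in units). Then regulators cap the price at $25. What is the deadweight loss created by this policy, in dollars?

101.4

Rearranging demand gives qd = 215 - 5p; rearranging supply gives qs = p - 13. Without the control the market clears where 215 - 5p = p - 13, i.e. p* = 38 and q* = 25.
Because the ceiling (25) lies below the market-clearing price, it is binding.
At p = 25: qd = 215 - 5·25 = 90 and qs = 25 - 13 = 12.
Quantity traded falls to 12. At q = 12 the demand price is (215 - 12)/5 = 40.6 and the supply price is 13 + 12 = 25.
Deadweight loss = ½ · (40.6 - 25) · (25 - 12) = ½ · 15.6 · 13 = 101.4.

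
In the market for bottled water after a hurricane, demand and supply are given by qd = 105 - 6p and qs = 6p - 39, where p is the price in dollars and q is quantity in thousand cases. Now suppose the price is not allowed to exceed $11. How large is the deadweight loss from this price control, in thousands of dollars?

6

Equilibrium: 105 - 6p = 6p - 39, so 144 = 12p and p* = 12, q* = 33.
Because the ceiling (11) lies below the market-clearing price, it is binding.
At p = 11: qd = 105 - 6·11 = 39 and qs = 6·11 - 39 = 27.
Quantity traded falls to 27. At q = 27 the demand price is (105 - 27)/6 = 13 and the supply price is (39 + 27)/6 = 11.
Deadweight loss = ½ · (13 - 11) · (33 - 27) = ½ · 2 · 6 = 6.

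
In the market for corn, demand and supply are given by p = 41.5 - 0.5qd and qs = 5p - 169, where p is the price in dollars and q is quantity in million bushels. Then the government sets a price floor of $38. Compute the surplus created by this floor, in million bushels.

14

Rearranging demand gives qd = 83 - 2p. In a free market, 83 - 2p = 5p - 169 gives the equilibrium p* = 36, q* = 11.
Since 38 > 36, the floor is binding.
At p = 38: qd = 83 - 2·38 = 7 and qs = 5·38 - 169 = 21.
Surplus = qs - qd = 21 - 7 = 14.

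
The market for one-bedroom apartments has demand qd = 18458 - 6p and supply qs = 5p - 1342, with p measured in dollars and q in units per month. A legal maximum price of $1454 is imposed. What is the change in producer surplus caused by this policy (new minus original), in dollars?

Setting quantity demanded equal to quantity supplied, 18458 - 6p = 5p - 1342, gives p* = 1800 and q* = 7658.
Since 1454 < 1800, the ceiling is binding.
At p = 1454: qd = 18458 - 6·1454 = 9734 and qs = 5·1454 - 1342 = 5928.
Producer surplus without the control is ½ · (1800 - 268.4) · 7658 = 5864496.4.
With the ceiling, producers sell 5928 units at 1454, so PS = ½ · (1454 - 268.4) · 5928 = 3514118.4.
Change in producer surplus = 3514118.4 - 5864496.4 = -2350378.

-2350378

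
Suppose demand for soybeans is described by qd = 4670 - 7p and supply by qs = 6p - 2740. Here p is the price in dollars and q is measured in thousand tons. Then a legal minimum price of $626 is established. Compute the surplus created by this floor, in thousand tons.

In a free market, 4670 - 7p = 6p - 2740 gives the equilibrium p* = 570, q* = 680.
The floor of 626 is above the equilibrium price 570, so it binds.
At p = 626: qd = 4670 - 7·626 = 288 and qs = 6·626 - 2740 = 1016.
Surplus = qs - qd = 1016 - 288 = 728.

728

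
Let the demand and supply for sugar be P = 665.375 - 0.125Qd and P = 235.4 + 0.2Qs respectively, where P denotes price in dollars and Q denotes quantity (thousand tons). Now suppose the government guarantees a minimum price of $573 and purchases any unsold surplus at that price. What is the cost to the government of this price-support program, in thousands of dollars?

Rearranging demand gives Qd = 5323 - 8P; rearranging supply gives Qs = 5P - 1177. In a free market, 5323 - 8P = 5P - 1177 gives the equilibrium P* = 500, Q* = 1323.
Because the floor (573) lies above the market-clearing price, it is binding.
At P = 573: Qd = 5323 - 8·573 = 739 and Qs = 5·573 - 1177 = 1688.
Surplus = Qs - Qd = 949.
Government expenditure = surplus × support price = 949 × 573 = 543777.

543777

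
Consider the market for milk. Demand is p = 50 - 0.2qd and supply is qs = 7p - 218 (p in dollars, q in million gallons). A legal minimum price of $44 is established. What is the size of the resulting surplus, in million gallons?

Rearranging demand gives qd = 250 - 5p. Equilibrium: 250 - 5p = 7p - 218, so 468 = 12p and p* = 39, q* = 55.
Since 44 > 39, the floor is binding.
At p = 44: qd = 250 - 5·44 = 30 and qs = 7·44 - 218 = 90.
Surplus = qs - qd = 90 - 30 = 60.

60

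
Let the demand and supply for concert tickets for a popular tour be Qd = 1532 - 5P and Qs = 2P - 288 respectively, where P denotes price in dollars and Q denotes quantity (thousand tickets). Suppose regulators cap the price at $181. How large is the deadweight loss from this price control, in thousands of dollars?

Setting quantity demanded equal to quantity supplied, 1532 - 5P = 2P - 288, gives P* = 260 and Q* = 232.
The ceiling of 181 is below the equilibrium price 260, so it binds.
At P = 181: Qd = 1532 - 5·181 = 627 and Qs = 2·181 - 288 = 74.
Quantity traded falls to 74. At Q = 74 the demand price is (1532 - 74)/5 = 291.6 and the supply price is (288 + 74)/2 = 181.
Deadweight loss = ½ · (291.6 - 181) · (232 - 74) = ½ · 110.6 · 158 = 8737.4.

8737.4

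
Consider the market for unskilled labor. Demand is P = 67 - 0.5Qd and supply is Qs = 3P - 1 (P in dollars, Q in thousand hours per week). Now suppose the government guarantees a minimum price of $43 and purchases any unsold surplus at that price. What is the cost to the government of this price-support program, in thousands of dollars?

Rearranging demand gives Qd = 134 - 2P. Without the control the market clears where 134 - 2P = 3P - 1, i.e. P* = 27 and Q* = 80.
Since 43 > 27, the floor is binding.
At P = 43: Qd = 134 - 2·43 = 48 and Qs = 3·43 - 1 = 128.
Surplus = Qs - Qd = 80.
Government expenditure = surplus × support price = 80 × 43 = 3440.

3440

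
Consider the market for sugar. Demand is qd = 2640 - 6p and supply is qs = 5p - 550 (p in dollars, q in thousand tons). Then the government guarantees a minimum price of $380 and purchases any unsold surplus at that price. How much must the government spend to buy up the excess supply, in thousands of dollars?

376200

In a free market, 2640 - 6p = 5p - 550 gives the equilibrium p* = 290, q* = 900.
Since 380 > 290, the floor is binding.
At p = 380: qd = 2640 - 6·380 = 360 and qs = 5·380 - 550 = 1350.
Surplus = qs - qd = 990.
Government expenditure = surplus × support price = 990 × 380 = 376200.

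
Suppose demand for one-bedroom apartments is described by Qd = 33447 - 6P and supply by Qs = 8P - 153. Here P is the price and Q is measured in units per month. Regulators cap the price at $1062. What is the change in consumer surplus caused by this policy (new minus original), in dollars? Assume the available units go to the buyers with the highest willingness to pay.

1614966

Without the control the market clears where 33447 - 6P = 8P - 153, i.e. P* = 2400 and Q* = 19047.
The ceiling of 1062 is below the equilibrium price 2400, so it binds.
At P = 1062: Qd = 33447 - 6·1062 = 27075 and Qs = 8·1062 - 153 = 8343.
Consumer surplus without the control is ½ · (5574.5 - 2400) · 19047 = 30232350.75.
With the ceiling, 8343 units are sold at 1062 (assume they go to the highest-value buyers). The demand price at Q = 8343 is 4184, so CS = ½ · [(5574.5 - 1062) + (4184 - 1062)] · 8343 = 31847316.75.
Change in consumer surplus = 31847316.75 - 30232350.75 = 1614966.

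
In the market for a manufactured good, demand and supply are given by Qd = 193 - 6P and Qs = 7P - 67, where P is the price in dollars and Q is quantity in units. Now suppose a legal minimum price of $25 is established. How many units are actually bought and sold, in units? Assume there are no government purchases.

Equilibrium: 193 - 6P = 7P - 67, so 260 = 13P and P* = 20, Q* = 73.
Because the floor (25) lies above the market-clearing price, it is binding.
At P = 25: Qd = 193 - 6·25 = 43 and Qs = 7·25 - 67 = 108.
The quantity actually transacted is the short side, demand: 43.

43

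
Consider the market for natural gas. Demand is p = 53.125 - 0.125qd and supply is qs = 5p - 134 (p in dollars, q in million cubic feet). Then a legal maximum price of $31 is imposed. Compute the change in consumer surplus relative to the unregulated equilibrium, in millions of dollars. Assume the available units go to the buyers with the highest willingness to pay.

27

Rearranging demand gives qd = 425 - 8p. Setting quantity demanded equal to quantity supplied, 425 - 8p = 5p - 134, gives p* = 43 and q* = 81.
Because the ceiling (31) lies below the market-clearing price, it is binding.
At p = 31: qd = 425 - 8·31 = 177 and qs = 5·31 - 134 = 21.
Consumer surplus without the control is ½ · (53.125 - 43) · 81 = 410.0625.
With the ceiling, 21 units are sold at 31 (assume they go to the highest-value buyers). The demand price at q = 21 is 50.5, so CS = ½ · [(53.125 - 31) + (50.5 - 31)] · 21 = 437.0625.
Change in consumer surplus = 437.0625 - 410.0625 = 27.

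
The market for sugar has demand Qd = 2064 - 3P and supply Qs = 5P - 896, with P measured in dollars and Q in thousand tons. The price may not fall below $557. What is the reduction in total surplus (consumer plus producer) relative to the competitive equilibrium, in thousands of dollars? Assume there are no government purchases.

Without the control the market clears where 2064 - 3P = 5P - 896, i.e. P* = 370 and Q* = 954.
Since 557 > 370, the floor is binding.
At P = 557: Qd = 2064 - 3·557 = 393 and Qs = 5·557 - 896 = 1889.
Quantity traded falls to 393. At Q = 393 the demand price is (2064 - 393)/3 = 557 and the supply price is (896 + 393)/5 = 257.8.
Deadweight loss = ½ · (557 - 257.8) · (954 - 393) = ½ · 299.2 · 561 = 83925.6.

83925.6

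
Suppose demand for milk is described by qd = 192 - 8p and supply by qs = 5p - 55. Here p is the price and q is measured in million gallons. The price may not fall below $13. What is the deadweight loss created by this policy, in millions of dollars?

0

Without the control the market clears where 192 - 8p = 5p - 55, i.e. p* = 19 and q* = 40.
The floor of 13 is below the equilibrium price 19, so it is not binding; the market clears at p* = 19, q* = 40.
Since the control does not bind, no trades are prevented and deadweight loss is zero.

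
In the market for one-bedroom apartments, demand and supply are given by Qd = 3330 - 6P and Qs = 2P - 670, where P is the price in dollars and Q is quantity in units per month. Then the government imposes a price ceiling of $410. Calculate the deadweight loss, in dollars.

10800

In a free market, 3330 - 6P = 2P - 670 gives the equilibrium P* = 500, Q* = 330.
The ceiling of 410 is below the equilibrium price 500, so it binds.
At P = 410: Qd = 3330 - 6·410 = 870 and Qs = 2·410 - 670 = 150.
Quantity traded falls to 150. At Q = 150 the demand price is (3330 - 150)/6 = 530 and the supply price is (670 + 150)/2 = 410.
Deadweight loss = ½ · (530 - 410) · (330 - 150) = ½ · 120 · 180 = 10800.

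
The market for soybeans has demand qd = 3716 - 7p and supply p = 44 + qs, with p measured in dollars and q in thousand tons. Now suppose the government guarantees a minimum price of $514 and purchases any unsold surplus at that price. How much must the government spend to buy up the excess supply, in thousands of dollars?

Rearranging supply gives qs = p - 44. Equilibrium: 3716 - 7p = p - 44, so 3760 = 8p and p* = 470, q* = 426.
Because the floor (514) lies above the market-clearing price, it is binding.
At p = 514: qd = 3716 - 7·514 = 118 and qs = 514 - 44 = 470.
Surplus = qs - qd = 352.
Government expenditure = surplus × support price = 352 × 514 = 180928.

180928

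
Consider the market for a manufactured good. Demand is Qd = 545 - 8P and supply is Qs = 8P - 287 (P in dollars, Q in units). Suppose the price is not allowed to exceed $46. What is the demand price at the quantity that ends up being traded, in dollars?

58

Without the control the market clears where 545 - 8P = 8P - 287, i.e. P* = 52 and Q* = 129.
The ceiling of 46 is below the equilibrium price 52, so it binds.
At P = 46: Qd = 545 - 8·46 = 177 and Qs = 8·46 - 287 = 81.
Only 81 units reach the market. On the demand curve, the marginal buyer's willingness to pay at Q = 81 is (545 - 81)/8 = 58.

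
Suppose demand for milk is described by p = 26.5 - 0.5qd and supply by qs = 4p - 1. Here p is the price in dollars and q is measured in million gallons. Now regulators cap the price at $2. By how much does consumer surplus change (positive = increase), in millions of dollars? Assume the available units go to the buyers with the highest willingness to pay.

Rearranging demand gives qd = 53 - 2p. Without the control the market clears where 53 - 2p = 4p - 1, i.e. p* = 9 and q* = 35.
Because the ceiling (2) lies below the market-clearing price, it is binding.
At p = 2: qd = 53 - 2·2 = 49 and qs = 4·2 - 1 = 7.
Consumer surplus without the control is ½ · (26.5 - 9) · 35 = 306.25.
With the ceiling, 7 units are sold at 2 (assume they go to the highest-value buyers). The demand price at q = 7 is 23, so CS = ½ · [(26.5 - 2) + (23 - 2)] · 7 = 159.25.
Change in consumer surplus = 159.25 - 306.25 = -147.

-147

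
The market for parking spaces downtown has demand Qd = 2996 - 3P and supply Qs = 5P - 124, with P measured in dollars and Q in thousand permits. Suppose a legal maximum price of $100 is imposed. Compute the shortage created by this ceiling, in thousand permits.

Equilibrium: 2996 - 3P = 5P - 124, so 3120 = 8P and P* = 390, Q* = 1826.
Since 100 < 390, the ceiling is binding.
At P = 100: Qd = 2996 - 3·100 = 2696 and Qs = 5·100 - 124 = 376.
Shortage = Qd - Qs = 2696 - 376 = 2320.

2320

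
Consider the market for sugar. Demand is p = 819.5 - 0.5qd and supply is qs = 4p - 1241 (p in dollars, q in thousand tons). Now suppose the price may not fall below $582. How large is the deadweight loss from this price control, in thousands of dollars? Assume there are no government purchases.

15606

Rearranging demand gives qd = 1639 - 2p. Equilibrium: 1639 - 2p = 4p - 1241, so 2880 = 6p and p* = 480, q* = 679.
Since 582 > 480, the floor is binding.
At p = 582: qd = 1639 - 2·582 = 475 and qs = 4·582 - 1241 = 1087.
Quantity traded falls to 475. At q = 475 the demand price is (1639 - 475)/2 = 582 and the supply price is (1241 + 475)/4 = 429.
Deadweight loss = ½ · (582 - 429) · (679 - 475) = ½ · 153 · 204 = 15606.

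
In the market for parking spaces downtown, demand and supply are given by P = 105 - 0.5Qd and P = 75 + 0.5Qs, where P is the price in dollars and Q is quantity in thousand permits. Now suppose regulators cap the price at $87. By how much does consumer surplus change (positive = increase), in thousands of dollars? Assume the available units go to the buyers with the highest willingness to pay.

Rearranging demand gives Qd = 210 - 2P; rearranging supply gives Qs = 2P - 150. Equilibrium: 210 - 2P = 2P - 150, so 360 = 4P and P* = 90, Q* = 30.
Since 87 < 90, the ceiling is binding.
At P = 87: Qd = 210 - 2·87 = 36 and Qs = 2·87 - 150 = 24.
Consumer surplus without the control is ½ · (105 - 90) · 30 = 225.
With the ceiling, 24 units are sold at 87 (assume they go to the highest-value buyers). The demand price at Q = 24 is 93, so CS = ½ · [(105 - 87) + (93 - 87)] · 24 = 288.
Change in consumer surplus = 288 - 225 = 63.

63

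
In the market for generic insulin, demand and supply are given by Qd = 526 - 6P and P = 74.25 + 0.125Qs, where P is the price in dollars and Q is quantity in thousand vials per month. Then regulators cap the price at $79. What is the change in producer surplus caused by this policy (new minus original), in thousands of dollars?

Rearranging supply gives Qs = 8P - 594. In a free market, 526 - 6P = 8P - 594 gives the equilibrium P* = 80, Q* = 46.
Because the ceiling (79) lies below the market-clearing price, it is binding.
At P = 79: Qd = 526 - 6·79 = 52 and Qs = 8·79 - 594 = 38.
Producer surplus without the control is ½ · (80 - 74.25) · 46 = 132.25.
With the ceiling, producers sell 38 units at 79, so PS = ½ · (79 - 74.25) · 38 = 90.25.
Change in producer surplus = 90.25 - 132.25 = -42.

-42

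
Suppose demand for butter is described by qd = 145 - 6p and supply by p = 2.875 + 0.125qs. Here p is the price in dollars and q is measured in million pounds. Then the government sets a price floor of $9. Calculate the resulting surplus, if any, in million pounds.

Rearranging supply gives qs = 8p - 23. Setting quantity demanded equal to quantity supplied, 145 - 6p = 8p - 23, gives p* = 12 and q* = 73.
Since 9 is below p* = 12, the floor does not bind and the free-market outcome prevails.
Since the control does not bind, there is no surplus.

0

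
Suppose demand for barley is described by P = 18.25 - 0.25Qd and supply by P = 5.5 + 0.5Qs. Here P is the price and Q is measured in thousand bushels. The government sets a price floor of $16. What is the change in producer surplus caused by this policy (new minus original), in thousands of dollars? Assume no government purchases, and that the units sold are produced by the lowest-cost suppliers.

2

Rearranging demand gives Qd = 73 - 4P; rearranging supply gives Qs = 2P - 11. In a free market, 73 - 4P = 2P - 11 gives the equilibrium P* = 14, Q* = 17.
Because the floor (16) lies above the market-clearing price, it is binding.
At P = 16: Qd = 73 - 4·16 = 9 and Qs = 2·16 - 11 = 21.
Producer surplus without the control is ½ · (14 - 5.5) · 17 = 72.25.
With the floor, 9 units are sold at 16. The supply price at Q = 9 is 10, so PS = ½ · [(16 - 5.5) + (16 - 10)] · 9 = 74.25.
Change in producer surplus = 74.25 - 72.25 = 2.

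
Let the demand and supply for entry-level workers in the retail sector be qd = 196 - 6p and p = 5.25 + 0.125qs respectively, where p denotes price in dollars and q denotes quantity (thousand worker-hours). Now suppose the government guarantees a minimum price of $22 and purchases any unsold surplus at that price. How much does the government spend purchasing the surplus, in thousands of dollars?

1540

Rearranging supply gives qs = 8p - 42. Equilibrium: 196 - 6p = 8p - 42, so 238 = 14p and p* = 17, q* = 94.
Because the floor (22) lies above the market-clearing price, it is binding.
At p = 22: qd = 196 - 6·22 = 64 and qs = 8·22 - 42 = 134.
Surplus = qs - qd = 70.
Government expenditure = surplus × support price = 70 × 22 = 1540.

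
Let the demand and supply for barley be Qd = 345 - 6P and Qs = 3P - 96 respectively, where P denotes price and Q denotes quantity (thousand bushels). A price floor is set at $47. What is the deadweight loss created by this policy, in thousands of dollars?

Equilibrium: 345 - 6P = 3P - 96, so 441 = 9P and P* = 49, Q* = 51.
Since 47 is below P* = 49, the floor does not bind and the free-market outcome prevails.
Since the control does not bind, no trades are prevented and deadweight loss is zero.

0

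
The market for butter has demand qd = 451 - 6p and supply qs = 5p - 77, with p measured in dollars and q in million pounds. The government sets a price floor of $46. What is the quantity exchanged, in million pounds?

In a free market, 451 - 6p = 5p - 77 gives the equilibrium p* = 48, q* = 163.
Since 46 is below p* = 48, the floor does not bind and the free-market outcome prevails.

163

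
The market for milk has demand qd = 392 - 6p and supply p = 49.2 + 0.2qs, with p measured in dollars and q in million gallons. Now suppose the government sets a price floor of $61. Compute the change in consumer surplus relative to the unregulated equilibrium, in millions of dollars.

-105

Rearranging supply gives qs = 5p - 246. In a free market, 392 - 6p = 5p - 246 gives the equilibrium p* = 58, q* = 44.
The floor of 61 is above the equilibrium price 58, so it binds.
At p = 61: qd = 392 - 6·61 = 26 and qs = 5·61 - 246 = 59.
Consumer surplus without the control is ½ · (196/3 - 58) · 44 = 484/3.
With the floor, consumers buy 26 units at 61, so CS = ½ · (196/3 - 61) · 26 = 169/3.
Change in consumer surplus = 169/3 - 484/3 = -105.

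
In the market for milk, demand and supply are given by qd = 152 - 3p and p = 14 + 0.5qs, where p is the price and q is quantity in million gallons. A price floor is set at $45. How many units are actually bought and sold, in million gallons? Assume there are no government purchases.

17

Rearranging supply gives qs = 2p - 28. Setting quantity demanded equal to quantity supplied, 152 - 3p = 2p - 28, gives p* = 36 and q* = 44.
Because the floor (45) lies above the market-clearing price, it is binding.
At p = 45: qd = 152 - 3·45 = 17 and qs = 2·45 - 28 = 62.
The quantity actually transacted is the short side, demand: 17.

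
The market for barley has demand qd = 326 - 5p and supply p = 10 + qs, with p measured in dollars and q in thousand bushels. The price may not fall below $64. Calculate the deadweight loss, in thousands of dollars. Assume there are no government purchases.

Rearranging supply gives qs = p - 10. In a free market, 326 - 5p = p - 10 gives the equilibrium p* = 56, q* = 46.
The floor of 64 is above the equilibrium price 56, so it binds.
At p = 64: qd = 326 - 5·64 = 6 and qs = 64 - 10 = 54.
Quantity traded falls to 6. At q = 6 the demand price is (326 - 6)/5 = 64 and the supply price is 10 + 6 = 16.
Deadweight loss = ½ · (64 - 16) · (46 - 6) = ½ · 48 · 40 = 960.

960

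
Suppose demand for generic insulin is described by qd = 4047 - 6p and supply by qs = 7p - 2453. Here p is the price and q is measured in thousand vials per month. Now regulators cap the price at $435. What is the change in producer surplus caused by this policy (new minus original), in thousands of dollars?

Without the control the market clears where 4047 - 6p = 7p - 2453, i.e. p* = 500 and q* = 1047.
Because the ceiling (435) lies below the market-clearing price, it is binding.
At p = 435: qd = 4047 - 6·435 = 1437 and qs = 7·435 - 2453 = 592.
Producer surplus without the control is ½ · (500 - 2453/7) · 1047 = 1096209/14.
With the ceiling, producers sell 592 units at 435, so PS = ½ · (435 - 2453/7) · 592 = 175232/7.
Change in producer surplus = 175232/7 - 1096209/14 = -53267.5.

-53267.5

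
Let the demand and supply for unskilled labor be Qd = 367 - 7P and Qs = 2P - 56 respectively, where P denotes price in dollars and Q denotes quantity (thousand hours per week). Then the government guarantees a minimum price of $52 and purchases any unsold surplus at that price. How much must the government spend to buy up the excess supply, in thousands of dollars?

Setting quantity demanded equal to quantity supplied, 367 - 7P = 2P - 56, gives P* = 47 and Q* = 38.
Since 52 > 47, the floor is binding.
At P = 52: Qd = 367 - 7·52 = 3 and Qs = 2·52 - 56 = 48.
Surplus = Qs - Qd = 45.
Government expenditure = surplus × support price = 45 × 52 = 2340.

2340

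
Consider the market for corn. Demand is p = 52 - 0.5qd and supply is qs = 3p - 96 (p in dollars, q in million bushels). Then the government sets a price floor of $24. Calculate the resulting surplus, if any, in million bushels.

Rearranging demand gives qd = 104 - 2p. Setting quantity demanded equal to quantity supplied, 104 - 2p = 3p - 96, gives p* = 40 and q* = 24.
The floor of 24 is below the equilibrium price 40, so it is not binding; the market clears at p* = 40, q* = 24.
Since the control does not bind, there is no surplus.

0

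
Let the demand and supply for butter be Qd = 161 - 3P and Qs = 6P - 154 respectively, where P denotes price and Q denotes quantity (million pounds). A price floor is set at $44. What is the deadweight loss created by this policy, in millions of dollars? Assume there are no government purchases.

182.25

In a free market, 161 - 3P = 6P - 154 gives the equilibrium P* = 35, Q* = 56.
The floor of 44 is above the equilibrium price 35, so it binds.
At P = 44: Qd = 161 - 3·44 = 29 and Qs = 6·44 - 154 = 110.
Quantity traded falls to 29. At Q = 29 the demand price is (161 - 29)/3 = 44 and the supply price is (154 + 29)/6 = 30.5.
Deadweight loss = ½ · (44 - 30.5) · (56 - 29) = ½ · 13.5 · 27 = 182.25.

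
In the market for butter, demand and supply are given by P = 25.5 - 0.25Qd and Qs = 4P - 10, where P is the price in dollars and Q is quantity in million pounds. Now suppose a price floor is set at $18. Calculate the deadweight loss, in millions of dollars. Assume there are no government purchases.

Rearranging demand gives Qd = 102 - 4P. Equilibrium: 102 - 4P = 4P - 10, so 112 = 8P and P* = 14, Q* = 46.
Since 18 > 14, the floor is binding.
At P = 18: Qd = 102 - 4·18 = 30 and Qs = 4·18 - 10 = 62.
Quantity traded falls to 30. At Q = 30 the demand price is (102 - 30)/4 = 18 and the supply price is (10 + 30)/4 = 10.
Deadweight loss = ½ · (18 - 10) · (46 - 30) = ½ · 8 · 16 = 64.

64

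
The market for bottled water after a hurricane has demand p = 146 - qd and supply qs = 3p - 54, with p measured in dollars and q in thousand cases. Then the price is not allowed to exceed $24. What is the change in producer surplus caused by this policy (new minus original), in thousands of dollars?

-1482

Rearranging demand gives qd = 146 - p. In a free market, 146 - p = 3p - 54 gives the equilibrium p* = 50, q* = 96.
Since 24 < 50, the ceiling is binding.
At p = 24: qd = 146 - 24 = 122 and qs = 3·24 - 54 = 18.
Producer surplus without the control is ½ · (50 - 18) · 96 = 1536.
With the ceiling, producers sell 18 units at 24, so PS = ½ · (24 - 18) · 18 = 54.
Change in producer surplus = 54 - 1536 = -1482.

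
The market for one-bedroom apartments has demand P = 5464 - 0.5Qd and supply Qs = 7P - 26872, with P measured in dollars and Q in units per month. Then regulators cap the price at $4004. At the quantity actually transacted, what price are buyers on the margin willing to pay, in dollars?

4886

Rearranging demand gives Qd = 10928 - 2P. In a free market, 10928 - 2P = 7P - 26872 gives the equilibrium P* = 4200, Q* = 2528.
The ceiling of 4004 is below the equilibrium price 4200, so it binds.
At P = 4004: Qd = 10928 - 2·4004 = 2920 and Qs = 7·4004 - 26872 = 1156.
Only 1156 units reach the market. On the demand curve, the marginal buyer's willingness to pay at Q = 1156 is (10928 - 1156)/2 = 4886.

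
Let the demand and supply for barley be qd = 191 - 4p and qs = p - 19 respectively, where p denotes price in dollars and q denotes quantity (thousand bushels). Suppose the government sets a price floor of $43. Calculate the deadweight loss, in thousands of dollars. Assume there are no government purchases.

10

Without the control the market clears where 191 - 4p = p - 19, i.e. p* = 42 and q* = 23.
The floor of 43 is above the equilibrium price 42, so it binds.
At p = 43: qd = 191 - 4·43 = 19 and qs = 43 - 19 = 24.
Quantity traded falls to 19. At q = 19 the demand price is (191 - 19)/4 = 43 and the supply price is 19 + 19 = 38.
Deadweight loss = ½ · (43 - 38) · (23 - 19) = ½ · 5 · 4 = 10.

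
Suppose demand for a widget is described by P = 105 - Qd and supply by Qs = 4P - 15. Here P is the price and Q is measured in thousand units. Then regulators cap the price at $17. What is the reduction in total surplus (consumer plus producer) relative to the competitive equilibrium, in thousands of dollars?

490

Rearranging demand gives Qd = 105 - P. Equilibrium: 105 - P = 4P - 15, so 120 = 5P and P* = 24, Q* = 81.
The ceiling of 17 is below the equilibrium price 24, so it binds.
At P = 17: Qd = 105 - 17 = 88 and Qs = 4·17 - 15 = 53.
Quantity traded falls to 53. At Q = 53 the demand price is 105 - 53 = 52 and the supply price is (15 + 53)/4 = 17.
Deadweight loss = ½ · (52 - 17) · (81 - 53) = ½ · 35 · 28 = 490.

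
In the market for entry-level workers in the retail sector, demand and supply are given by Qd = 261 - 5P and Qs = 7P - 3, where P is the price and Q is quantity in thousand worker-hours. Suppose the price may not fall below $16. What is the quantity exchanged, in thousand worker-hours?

151

Without the control the market clears where 261 - 5P = 7P - 3, i.e. P* = 22 and Q* = 151.
Since 16 is below P* = 22, the floor does not bind and the free-market outcome prevails.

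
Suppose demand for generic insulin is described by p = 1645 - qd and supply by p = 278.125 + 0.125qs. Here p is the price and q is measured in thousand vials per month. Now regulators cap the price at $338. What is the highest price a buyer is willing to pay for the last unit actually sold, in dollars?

1166

Rearranging demand gives qd = 1645 - p; rearranging supply gives qs = 8p - 2225. Setting quantity demanded equal to quantity supplied, 1645 - p = 8p - 2225, gives p* = 430 and q* = 1215.
Because the ceiling (338) lies below the market-clearing price, it is binding.
At p = 338: qd = 1645 - 338 = 1307 and qs = 8·338 - 2225 = 479.
Only 479 units reach the market. On the demand curve, the marginal buyer's willingness to pay at q = 479 is (1645 - 479) = 1166.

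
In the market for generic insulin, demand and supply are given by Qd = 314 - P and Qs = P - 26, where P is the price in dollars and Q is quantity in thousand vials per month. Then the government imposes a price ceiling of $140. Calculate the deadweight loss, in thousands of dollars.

In a free market, 314 - P = P - 26 gives the equilibrium P* = 170, Q* = 144.
The ceiling of 140 is below the equilibrium price 170, so it binds.
At P = 140: Qd = 314 - 140 = 174 and Qs = 140 - 26 = 114.
Quantity traded falls to 114. At Q = 114 the demand price is 314 - 114 = 200 and the supply price is 26 + 114 = 140.
Deadweight loss = ½ · (200 - 140) · (144 - 114) = ½ · 60 · 30 = 900.

900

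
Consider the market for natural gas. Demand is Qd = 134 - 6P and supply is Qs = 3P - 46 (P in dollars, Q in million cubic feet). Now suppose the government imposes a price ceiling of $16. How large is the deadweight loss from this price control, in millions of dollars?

36

In a free market, 134 - 6P = 3P - 46 gives the equilibrium P* = 20, Q* = 14.
The ceiling of 16 is below the equilibrium price 20, so it binds.
At P = 16: Qd = 134 - 6·16 = 38 and Qs = 3·16 - 46 = 2.
Quantity traded falls to 2. At Q = 2 the demand price is (134 - 2)/6 = 22 and the supply price is (46 + 2)/3 = 16.
Deadweight loss = ½ · (22 - 16) · (14 - 2) = ½ · 6 · 12 = 36.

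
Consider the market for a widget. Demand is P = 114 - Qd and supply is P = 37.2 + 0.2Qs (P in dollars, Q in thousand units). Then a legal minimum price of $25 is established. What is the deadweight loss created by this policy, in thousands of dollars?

0

Rearranging demand gives Qd = 114 - P; rearranging supply gives Qs = 5P - 186. Equilibrium: 114 - P = 5P - 186, so 300 = 6P and P* = 50, Q* = 64.
The floor of 25 is below the equilibrium price 50, so it is not binding; the market clears at P* = 50, Q* = 64.
Since the control does not bind, no trades are prevented and deadweight loss is zero.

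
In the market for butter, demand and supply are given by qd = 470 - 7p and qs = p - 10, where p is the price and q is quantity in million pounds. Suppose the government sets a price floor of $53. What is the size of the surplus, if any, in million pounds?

Setting quantity demanded equal to quantity supplied, 470 - 7p = p - 10, gives p* = 60 and q* = 50.
The floor of 53 is below the equilibrium price 60, so it is not binding; the market clears at p* = 60, q* = 50.
Since the control does not bind, there is no surplus.

0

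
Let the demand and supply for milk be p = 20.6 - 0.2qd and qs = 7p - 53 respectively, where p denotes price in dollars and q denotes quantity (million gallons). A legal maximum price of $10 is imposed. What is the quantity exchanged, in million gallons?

17

Rearranging demand gives qd = 103 - 5p. Without the control the market clears where 103 - 5p = 7p - 53, i.e. p* = 13 and q* = 38.
The ceiling of 10 is below the equilibrium price 13, so it binds.
At p = 10: qd = 103 - 5·10 = 53 and qs = 7·10 - 53 = 17.
The quantity actually transacted is the short side, supply: 17.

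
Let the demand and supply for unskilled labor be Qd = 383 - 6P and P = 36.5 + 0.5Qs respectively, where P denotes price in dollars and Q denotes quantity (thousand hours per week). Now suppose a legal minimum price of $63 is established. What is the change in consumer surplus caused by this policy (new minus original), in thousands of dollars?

Rearranging supply gives Qs = 2P - 73. Equilibrium: 383 - 6P = 2P - 73, so 456 = 8P and P* = 57, Q* = 41.
Because the floor (63) lies above the market-clearing price, it is binding.
At P = 63: Qd = 383 - 6·63 = 5 and Qs = 2·63 - 73 = 53.
Consumer surplus without the control is ½ · (383/6 - 57) · 41 = 1681/12.
With the floor, consumers buy 5 units at 63, so CS = ½ · (383/6 - 63) · 5 = 25/12.
Change in consumer surplus = 25/12 - 1681/12 = -138.

-138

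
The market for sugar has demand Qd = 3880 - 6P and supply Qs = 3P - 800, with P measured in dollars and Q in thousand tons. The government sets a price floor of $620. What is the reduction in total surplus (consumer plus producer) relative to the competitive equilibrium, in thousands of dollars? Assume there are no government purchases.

90000

In a free market, 3880 - 6P = 3P - 800 gives the equilibrium P* = 520, Q* = 760.
Since 620 > 520, the floor is binding.
At P = 620: Qd = 3880 - 6·620 = 160 and Qs = 3·620 - 800 = 1060.
Quantity traded falls to 160. At Q = 160 the demand price is (3880 - 160)/6 = 620 and the supply price is (800 + 160)/3 = 320.
Deadweight loss = ½ · (620 - 320) · (760 - 160) = ½ · 300 · 600 = 90000.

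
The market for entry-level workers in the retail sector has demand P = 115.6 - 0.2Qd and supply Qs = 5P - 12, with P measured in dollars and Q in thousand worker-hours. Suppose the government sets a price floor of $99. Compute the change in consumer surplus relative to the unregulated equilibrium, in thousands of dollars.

Rearranging demand gives Qd = 578 - 5P. Without the control the market clears where 578 - 5P = 5P - 12, i.e. P* = 59 and Q* = 283.
Since 99 > 59, the floor is binding.
At P = 99: Qd = 578 - 5·99 = 83 and Qs = 5·99 - 12 = 483.
Consumer surplus without the control is ½ · (115.6 - 59) · 283 = 8008.9.
With the floor, consumers buy 83 units at 99, so CS = ½ · (115.6 - 99) · 83 = 688.9.
Change in consumer surplus = 688.9 - 8008.9 = -7320.

-7320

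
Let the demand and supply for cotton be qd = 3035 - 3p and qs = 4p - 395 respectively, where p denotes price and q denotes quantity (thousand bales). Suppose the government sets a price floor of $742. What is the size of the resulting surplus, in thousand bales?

1764

Equilibrium: 3035 - 3p = 4p - 395, so 3430 = 7p and p* = 490, q* = 1565.
Because the floor (742) lies above the market-clearing price, it is binding.
At p = 742: qd = 3035 - 3·742 = 809 and qs = 4·742 - 395 = 2573.
Surplus = qs - qd = 2573 - 809 = 1764.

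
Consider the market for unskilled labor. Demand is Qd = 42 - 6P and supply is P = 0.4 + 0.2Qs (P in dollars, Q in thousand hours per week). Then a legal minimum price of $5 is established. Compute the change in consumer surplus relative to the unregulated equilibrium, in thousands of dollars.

Rearranging supply gives Qs = 5P - 2. Setting quantity demanded equal to quantity supplied, 42 - 6P = 5P - 2, gives P* = 4 and Q* = 18.
Since 5 > 4, the floor is binding.
At P = 5: Qd = 42 - 6·5 = 12 and Qs = 5·5 - 2 = 23.
Consumer surplus without the control is ½ · (7 - 4) · 18 = 27.
With the floor, consumers buy 12 units at 5, so CS = ½ · (7 - 5) · 12 = 12.
Change in consumer surplus = 12 - 27 = -15.

-15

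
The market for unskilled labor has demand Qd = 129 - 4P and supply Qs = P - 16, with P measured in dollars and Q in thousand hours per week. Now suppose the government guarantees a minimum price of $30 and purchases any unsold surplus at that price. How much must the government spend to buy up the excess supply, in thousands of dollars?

150

Equilibrium: 129 - 4P = P - 16, so 145 = 5P and P* = 29, Q* = 13.
Since 30 > 29, the floor is binding.
At P = 30: Qd = 129 - 4·30 = 9 and Qs = 30 - 16 = 14.
Surplus = Qs - Qd = 5.
Government expenditure = surplus × support price = 5 × 30 = 150.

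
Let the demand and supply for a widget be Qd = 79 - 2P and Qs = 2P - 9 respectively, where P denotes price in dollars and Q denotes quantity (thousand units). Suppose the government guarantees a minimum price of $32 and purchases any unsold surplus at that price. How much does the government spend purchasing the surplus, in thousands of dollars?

1280

Setting quantity demanded equal to quantity supplied, 79 - 2P = 2P - 9, gives P* = 22 and Q* = 35.
Since 32 > 22, the floor is binding.
At P = 32: Qd = 79 - 2·32 = 15 and Qs = 2·32 - 9 = 55.
Surplus = Qs - Qd = 40.
Government expenditure = surplus × support price = 40 × 32 = 1280.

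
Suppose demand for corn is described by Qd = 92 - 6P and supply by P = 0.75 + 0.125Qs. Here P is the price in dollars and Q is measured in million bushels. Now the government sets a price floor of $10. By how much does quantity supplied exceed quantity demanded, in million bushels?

42

Rearranging supply gives Qs = 8P - 6. Equilibrium: 92 - 6P = 8P - 6, so 98 = 14P and P* = 7, Q* = 50.
Because the floor (10) lies above the market-clearing price, it is binding.
At P = 10: Qd = 92 - 6·10 = 32 and Qs = 8·10 - 6 = 74.
Surplus = Qs - Qd = 74 - 32 = 42.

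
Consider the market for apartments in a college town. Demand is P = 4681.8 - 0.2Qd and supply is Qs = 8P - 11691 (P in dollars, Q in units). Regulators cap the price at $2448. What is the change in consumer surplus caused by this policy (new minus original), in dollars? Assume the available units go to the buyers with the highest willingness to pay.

1582610.4

Rearranging demand gives Qd = 23409 - 5P. Equilibrium: 23409 - 5P = 8P - 11691, so 35100 = 13P and P* = 2700, Q* = 9909.
Since 2448 < 2700, the ceiling is binding.
At P = 2448: Qd = 23409 - 5·2448 = 11169 and Qs = 8·2448 - 11691 = 7893.
Consumer surplus without the control is ½ · (4681.8 - 2700) · 9909 = 9818828.1.
With the ceiling, 7893 units are sold at 2448 (assume they go to the highest-value buyers). The demand price at Q = 7893 is 3103.2, so CS = ½ · [(4681.8 - 2448) + (3103.2 - 2448)] · 7893 = 11401438.5.
Change in consumer surplus = 11401438.5 - 9818828.1 = 1582610.4.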